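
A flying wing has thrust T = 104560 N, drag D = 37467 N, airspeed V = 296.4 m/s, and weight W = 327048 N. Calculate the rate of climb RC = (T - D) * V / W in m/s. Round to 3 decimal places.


Step 1: Excess thrust = T - D = 104560 - 37467 = 67093 N
Step 2: Excess power = 67093 * 296.4 = 19886365.2 W
Step 3: RC = 19886365.2 / 327048 = 60.806 m/s

60.806


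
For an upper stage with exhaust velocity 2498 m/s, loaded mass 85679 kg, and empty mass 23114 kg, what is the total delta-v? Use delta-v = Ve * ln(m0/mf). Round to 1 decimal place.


Step 1: Mass ratio m0/mf = 85679 / 23114 = 3.706801
Step 2: ln(3.706801) = 1.310169
Step 3: delta-v = 2498 * 1.310169 = 3272.8 m/s

3272.8


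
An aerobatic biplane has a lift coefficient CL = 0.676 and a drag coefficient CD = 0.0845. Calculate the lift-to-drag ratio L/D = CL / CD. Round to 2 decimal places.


Step 1: L/D = CL / CD = 0.676 / 0.0845
Step 2: L/D = 8.00

8.00


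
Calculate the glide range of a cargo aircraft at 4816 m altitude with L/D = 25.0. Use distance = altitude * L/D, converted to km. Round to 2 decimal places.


Step 1: Glide distance = altitude * L/D = 4816 * 25.0 = 120400.0 m
Step 2: Convert to km: 120400.0 / 1000 = 120.40 km

120.40


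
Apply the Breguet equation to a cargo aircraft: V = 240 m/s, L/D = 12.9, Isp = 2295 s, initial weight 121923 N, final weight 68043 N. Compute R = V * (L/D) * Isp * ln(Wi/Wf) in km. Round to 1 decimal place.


Step 1: Coefficient = V * (L/D) * Isp = 240 * 12.9 * 2295 = 7105320.0 m
Step 2: Wi/Wf = 121923 / 68043 = 1.791852
Step 3: ln(1.791852) = 0.58325
Step 4: R = 7105320.0 * 0.58325 = 4144176.8 m = 4144.2 km

4144.2


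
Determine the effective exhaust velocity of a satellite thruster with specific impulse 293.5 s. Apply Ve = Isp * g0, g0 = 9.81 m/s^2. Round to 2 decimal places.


Step 1: Ve = Isp * g0 = 293.5 * 9.81
Step 2: Ve = 2879.24 m/s

2879.24


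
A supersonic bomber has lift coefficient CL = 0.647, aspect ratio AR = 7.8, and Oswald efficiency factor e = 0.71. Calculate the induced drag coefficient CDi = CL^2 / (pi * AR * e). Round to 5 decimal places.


Step 1: CL^2 = 0.647^2 = 0.418609
Step 2: pi * AR * e = 3.14159 * 7.8 * 0.71 = 17.39814
Step 3: CDi = 0.418609 / 17.39814 = 0.02406

0.02406


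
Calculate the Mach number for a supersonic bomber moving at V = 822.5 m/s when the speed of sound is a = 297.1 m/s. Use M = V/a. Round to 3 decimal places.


Step 1: M = V / a = 822.5 / 297.1
Step 2: M = 2.768

2.768


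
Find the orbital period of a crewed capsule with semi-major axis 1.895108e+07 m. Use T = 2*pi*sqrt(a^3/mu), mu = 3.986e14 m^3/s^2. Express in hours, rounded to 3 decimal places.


Step 1: a^3 / mu = 6.806156e+21 / 3.986e14 = 1.707515e+07
Step 2: sqrt(1.707515e+07) = 4132.2092 s
Step 3: T = 2*pi * 4132.2092 = 25963.44 s
Step 4: T in hours = 25963.44 / 3600 = 7.212 hours

7.212


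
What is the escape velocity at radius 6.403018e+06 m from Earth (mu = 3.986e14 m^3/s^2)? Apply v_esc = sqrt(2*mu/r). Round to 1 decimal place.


Step 1: 2*mu/r = 2 * 3.986e14 / 6.403018e+06 = 124503788.6821
Step 2: v_esc = sqrt(124503788.6821) = 11158.1 m/s

11158.1


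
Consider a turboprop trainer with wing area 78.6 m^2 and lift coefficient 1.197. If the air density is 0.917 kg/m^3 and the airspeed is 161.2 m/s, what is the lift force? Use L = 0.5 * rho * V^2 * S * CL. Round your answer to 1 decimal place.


Step 1: Calculate dynamic pressure q = 0.5 * 0.917 * 161.2^2 = 0.5 * 0.917 * 25985.44 = 11914.3242 Pa
Step 2: Multiply by wing area and lift coefficient: L = 11914.3242 * 78.6 * 1.197
Step 3: L = 936465.8853 * 1.197 = 1120949.7 N

1120949.7


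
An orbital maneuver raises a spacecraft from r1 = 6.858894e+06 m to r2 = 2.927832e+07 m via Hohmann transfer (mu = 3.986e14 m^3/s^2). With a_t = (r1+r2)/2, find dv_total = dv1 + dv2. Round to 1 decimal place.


Step 1: Transfer semi-major axis a_t = (6.858894e+06 + 2.927832e+07) / 2 = 1.806861e+07 m
Step 2: v1 (circular at r1) = sqrt(mu/r1) = 7623.28 m/s
Step 3: v_t1 = sqrt(mu*(2/r1 - 1/a_t)) = 9704.03 m/s
Step 4: dv1 = |9704.03 - 7623.28| = 2080.76 m/s
Step 5: v2 (circular at r2) = 3689.74 m/s, v_t2 = 2273.32 m/s
Step 6: dv2 = |3689.74 - 2273.32| = 1416.42 m/s
Step 7: Total delta-v = 2080.76 + 1416.42 = 3497.2 m/s

3497.2


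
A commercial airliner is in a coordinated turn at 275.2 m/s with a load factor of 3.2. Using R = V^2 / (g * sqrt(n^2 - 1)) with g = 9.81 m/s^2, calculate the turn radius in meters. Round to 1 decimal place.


Step 1: V^2 = 275.2^2 = 75735.04
Step 2: n^2 - 1 = 3.2^2 - 1 = 9.24
Step 3: sqrt(9.24) = 3.039737
Step 4: R = 75735.04 / (9.81 * 3.039737) = 2539.8 m

2539.8


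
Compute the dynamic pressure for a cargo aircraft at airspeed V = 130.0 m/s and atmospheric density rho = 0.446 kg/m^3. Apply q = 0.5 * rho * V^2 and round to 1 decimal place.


Step 1: V^2 = 130.0^2 = 16900.0
Step 2: q = 0.5 * 0.446 * 16900.0
Step 3: q = 3768.7 Pa

3768.7


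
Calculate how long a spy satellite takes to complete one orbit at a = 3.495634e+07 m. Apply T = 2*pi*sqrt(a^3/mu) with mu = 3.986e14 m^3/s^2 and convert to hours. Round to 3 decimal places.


Step 1: a^3 / mu = 4.271475e+22 / 3.986e14 = 1.071619e+08
Step 2: sqrt(1.071619e+08) = 10351.9052 s
Step 3: T = 2*pi * 10351.9052 = 65042.94 s
Step 4: T in hours = 65042.94 / 3600 = 18.067 hours

18.067


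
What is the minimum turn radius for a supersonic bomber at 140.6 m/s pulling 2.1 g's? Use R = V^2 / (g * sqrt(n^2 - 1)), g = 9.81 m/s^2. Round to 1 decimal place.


Step 1: V^2 = 140.6^2 = 19768.36
Step 2: n^2 - 1 = 2.1^2 - 1 = 3.41
Step 3: sqrt(3.41) = 1.846619
Step 4: R = 19768.36 / (9.81 * 1.846619) = 1091.3 m

1091.3


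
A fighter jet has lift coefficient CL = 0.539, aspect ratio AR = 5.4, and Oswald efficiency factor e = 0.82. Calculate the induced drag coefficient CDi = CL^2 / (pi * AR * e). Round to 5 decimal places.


Step 1: CL^2 = 0.539^2 = 0.290521
Step 2: pi * AR * e = 3.14159 * 5.4 * 0.82 = 13.910972
Step 3: CDi = 0.290521 / 13.910972 = 0.02088

0.02088


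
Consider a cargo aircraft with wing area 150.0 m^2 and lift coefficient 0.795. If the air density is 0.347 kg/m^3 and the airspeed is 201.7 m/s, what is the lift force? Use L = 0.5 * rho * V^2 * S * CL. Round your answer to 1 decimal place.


Step 1: Calculate dynamic pressure q = 0.5 * 0.347 * 201.7^2 = 0.5 * 0.347 * 40682.89 = 7058.4814 Pa
Step 2: Multiply by wing area and lift coefficient: L = 7058.4814 * 150.0 * 0.795
Step 3: L = 1058772.2122 * 0.795 = 841723.9 N

841723.9


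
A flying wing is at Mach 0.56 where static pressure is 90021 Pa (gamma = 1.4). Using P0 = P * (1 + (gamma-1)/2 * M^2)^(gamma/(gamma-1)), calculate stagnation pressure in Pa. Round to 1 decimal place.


Step 1: (gamma-1)/2 * M^2 = 0.2 * 0.3136 = 0.06272
Step 2: 1 + 0.06272 = 1.06272
Step 3: Exponent gamma/(gamma-1) = 3.5
Step 4: P0 = 90021 * 1.06272^3.5 = 111380.7 Pa

111380.7


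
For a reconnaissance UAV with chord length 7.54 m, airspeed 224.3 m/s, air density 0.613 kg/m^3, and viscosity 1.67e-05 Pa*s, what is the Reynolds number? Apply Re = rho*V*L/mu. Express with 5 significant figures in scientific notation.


Step 1: Numerator = rho * V * L = 0.613 * 224.3 * 7.54 = 1036.719086
Step 2: Re = 1036.719086 / 1.67e-05
Step 3: Re = 6.2079e+07

6.2079e+07


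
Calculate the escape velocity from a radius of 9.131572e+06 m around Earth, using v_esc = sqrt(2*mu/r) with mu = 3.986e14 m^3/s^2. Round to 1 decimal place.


Step 1: 2*mu/r = 2 * 3.986e14 / 9.131572e+06 = 87301507.3418
Step 2: v_esc = sqrt(87301507.3418) = 9343.5 m/s

9343.5


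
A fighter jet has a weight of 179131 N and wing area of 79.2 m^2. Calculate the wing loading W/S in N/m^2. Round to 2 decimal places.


Step 1: Wing loading = W / S = 179131 / 79.2
Step 2: Wing loading = 2261.76 N/m^2

2261.76


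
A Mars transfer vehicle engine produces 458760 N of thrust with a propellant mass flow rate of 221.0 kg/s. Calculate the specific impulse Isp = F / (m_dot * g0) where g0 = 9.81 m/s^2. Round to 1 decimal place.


Step 1: m_dot * g0 = 221.0 * 9.81 = 2168.01
Step 2: Isp = 458760 / 2168.01 = 211.6 s

211.6


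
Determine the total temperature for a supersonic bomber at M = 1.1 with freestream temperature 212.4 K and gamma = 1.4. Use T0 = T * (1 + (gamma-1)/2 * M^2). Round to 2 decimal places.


Step 1: (gamma-1)/2 = 0.2
Step 2: M^2 = 1.21
Step 3: 1 + 0.2 * 1.21 = 1.242
Step 4: T0 = 212.4 * 1.242 = 263.80 K

263.80


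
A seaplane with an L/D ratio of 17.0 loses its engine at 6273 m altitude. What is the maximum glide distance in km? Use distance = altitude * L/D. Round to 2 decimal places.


Step 1: Glide distance = altitude * L/D = 6273 * 17.0 = 106641.0 m
Step 2: Convert to km: 106641.0 / 1000 = 106.64 km

106.64


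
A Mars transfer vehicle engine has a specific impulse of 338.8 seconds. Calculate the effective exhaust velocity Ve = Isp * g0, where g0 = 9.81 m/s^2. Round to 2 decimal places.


Step 1: Ve = Isp * g0 = 338.8 * 9.81
Step 2: Ve = 3323.63 m/s

3323.63


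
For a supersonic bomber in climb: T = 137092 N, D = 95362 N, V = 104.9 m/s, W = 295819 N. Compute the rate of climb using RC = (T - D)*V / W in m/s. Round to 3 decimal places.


Step 1: Excess thrust = T - D = 137092 - 95362 = 41730 N
Step 2: Excess power = 41730 * 104.9 = 4377477.0 W
Step 3: RC = 4377477.0 / 295819 = 14.798 m/s

14.798


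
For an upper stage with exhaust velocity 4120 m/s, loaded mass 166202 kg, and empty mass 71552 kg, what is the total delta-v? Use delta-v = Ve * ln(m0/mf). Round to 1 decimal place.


Step 1: Mass ratio m0/mf = 166202 / 71552 = 2.322814
Step 2: ln(2.322814) = 0.842779
Step 3: delta-v = 4120 * 0.842779 = 3472.3 m/s

3472.3


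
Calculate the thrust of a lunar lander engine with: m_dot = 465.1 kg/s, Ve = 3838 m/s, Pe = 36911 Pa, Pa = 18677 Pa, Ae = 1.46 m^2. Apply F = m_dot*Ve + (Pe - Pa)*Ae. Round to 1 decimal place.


Step 1: Momentum thrust = m_dot * Ve = 465.1 * 3838 = 1785053.8 N
Step 2: Pressure thrust = (Pe - Pa) * Ae = (36911 - 18677) * 1.46 = 26621.64 N
Step 3: Total thrust F = 1785053.8 + 26621.64 = 1811675.4 N

1811675.4


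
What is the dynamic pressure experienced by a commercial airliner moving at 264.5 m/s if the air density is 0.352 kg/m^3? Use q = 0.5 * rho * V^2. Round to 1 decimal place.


Step 1: V^2 = 264.5^2 = 69960.25
Step 2: q = 0.5 * 0.352 * 69960.25
Step 3: q = 12313.0 Pa

12313.0


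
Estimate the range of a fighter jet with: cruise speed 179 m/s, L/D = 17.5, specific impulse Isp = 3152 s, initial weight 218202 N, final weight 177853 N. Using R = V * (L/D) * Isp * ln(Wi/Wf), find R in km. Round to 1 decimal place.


Step 1: Coefficient = V * (L/D) * Isp = 179 * 17.5 * 3152 = 9873640.0 m
Step 2: Wi/Wf = 218202 / 177853 = 1.226867
Step 3: ln(1.226867) = 0.204464
Step 4: R = 9873640.0 * 0.204464 = 2018802.7 m = 2018.8 km

2018.8


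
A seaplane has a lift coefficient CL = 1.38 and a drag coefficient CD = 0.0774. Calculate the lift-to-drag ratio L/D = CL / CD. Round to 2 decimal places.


Step 1: L/D = CL / CD = 1.38 / 0.0774
Step 2: L/D = 17.83

17.83


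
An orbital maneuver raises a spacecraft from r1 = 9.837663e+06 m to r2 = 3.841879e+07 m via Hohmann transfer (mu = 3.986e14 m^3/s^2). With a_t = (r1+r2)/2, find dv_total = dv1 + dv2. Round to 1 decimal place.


Step 1: Transfer semi-major axis a_t = (9.837663e+06 + 3.841879e+07) / 2 = 2.412823e+07 m
Step 2: v1 (circular at r1) = sqrt(mu/r1) = 6365.36 m/s
Step 3: v_t1 = sqrt(mu*(2/r1 - 1/a_t)) = 8032.15 m/s
Step 4: dv1 = |8032.15 - 6365.36| = 1666.79 m/s
Step 5: v2 (circular at r2) = 3221.05 m/s, v_t2 = 2056.74 m/s
Step 6: dv2 = |3221.05 - 2056.74| = 1164.3 m/s
Step 7: Total delta-v = 1666.79 + 1164.3 = 2831.1 m/s

2831.1


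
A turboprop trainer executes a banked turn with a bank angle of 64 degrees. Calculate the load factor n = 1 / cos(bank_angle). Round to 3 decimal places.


Step 1: Convert 64 degrees to radians = 1.117011
Step 2: cos(64 deg) = 0.438371
Step 3: n = 1 / 0.438371 = 2.281

2.281


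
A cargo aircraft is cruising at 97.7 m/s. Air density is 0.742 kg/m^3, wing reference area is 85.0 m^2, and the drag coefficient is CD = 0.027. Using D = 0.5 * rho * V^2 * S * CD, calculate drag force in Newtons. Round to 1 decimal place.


Step 1: Dynamic pressure q = 0.5 * 0.742 * 97.7^2 = 3541.3026 Pa
Step 2: Drag D = q * S * CD = 3541.3026 * 85.0 * 0.027
Step 3: D = 8127.3 N

8127.3


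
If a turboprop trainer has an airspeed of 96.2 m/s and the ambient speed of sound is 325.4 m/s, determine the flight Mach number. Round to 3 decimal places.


Step 1: M = V / a = 96.2 / 325.4
Step 2: M = 0.296

0.296


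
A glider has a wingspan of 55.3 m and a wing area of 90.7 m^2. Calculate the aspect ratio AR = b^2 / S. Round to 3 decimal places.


Step 1: b^2 = 55.3^2 = 3058.09
Step 2: AR = 3058.09 / 90.7 = 33.717

33.717


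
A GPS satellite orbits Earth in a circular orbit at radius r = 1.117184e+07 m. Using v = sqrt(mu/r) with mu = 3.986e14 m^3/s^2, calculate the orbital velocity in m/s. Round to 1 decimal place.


Step 1: mu / r = 3.986e14 / 1.117184e+07 = 35678992.8964
Step 2: v = sqrt(35678992.8964) = 5973.2 m/s

5973.2


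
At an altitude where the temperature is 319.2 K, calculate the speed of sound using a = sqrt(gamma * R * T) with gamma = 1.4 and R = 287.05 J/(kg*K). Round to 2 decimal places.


Step 1: gamma * R * T = 1.4 * 287.05 * 319.2 = 128276.904
Step 2: a = sqrt(128276.904) = 358.16 m/s

358.16


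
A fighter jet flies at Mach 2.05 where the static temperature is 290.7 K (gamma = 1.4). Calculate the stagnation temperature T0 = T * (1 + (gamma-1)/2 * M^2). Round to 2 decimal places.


Step 1: (gamma-1)/2 = 0.2
Step 2: M^2 = 4.2025
Step 3: 1 + 0.2 * 4.2025 = 1.8405
Step 4: T0 = 290.7 * 1.8405 = 535.03 K

535.03


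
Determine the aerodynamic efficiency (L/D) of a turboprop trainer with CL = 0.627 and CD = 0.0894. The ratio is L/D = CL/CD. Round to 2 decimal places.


Step 1: L/D = CL / CD = 0.627 / 0.0894
Step 2: L/D = 7.01

7.01


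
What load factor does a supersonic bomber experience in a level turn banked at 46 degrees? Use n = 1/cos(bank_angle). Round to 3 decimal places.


Step 1: Convert 46 degrees to radians = 0.802851
Step 2: cos(46 deg) = 0.694658
Step 3: n = 1 / 0.694658 = 1.440

1.440


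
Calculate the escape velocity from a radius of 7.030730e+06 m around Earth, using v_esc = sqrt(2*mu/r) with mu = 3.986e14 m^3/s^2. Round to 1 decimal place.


Step 1: 2*mu/r = 2 * 3.986e14 / 7.030730e+06 = 113387941.2237
Step 2: v_esc = sqrt(113387941.2237) = 10648.4 m/s

10648.4


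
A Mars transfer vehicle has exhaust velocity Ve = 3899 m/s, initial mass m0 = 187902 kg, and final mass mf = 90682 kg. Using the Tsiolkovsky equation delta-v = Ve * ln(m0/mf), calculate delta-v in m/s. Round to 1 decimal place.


Step 1: Mass ratio m0/mf = 187902 / 90682 = 2.072098
Step 2: ln(2.072098) = 0.728562
Step 3: delta-v = 3899 * 0.728562 = 2840.7 m/s

2840.7


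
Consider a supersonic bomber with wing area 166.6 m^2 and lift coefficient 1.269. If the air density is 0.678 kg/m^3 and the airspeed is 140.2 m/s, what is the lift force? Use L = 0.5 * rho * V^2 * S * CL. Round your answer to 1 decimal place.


Step 1: Calculate dynamic pressure q = 0.5 * 0.678 * 140.2^2 = 0.5 * 0.678 * 19656.04 = 6663.3976 Pa
Step 2: Multiply by wing area and lift coefficient: L = 6663.3976 * 166.6 * 1.269
Step 3: L = 1110122.0335 * 1.269 = 1408744.9 N

1408744.9


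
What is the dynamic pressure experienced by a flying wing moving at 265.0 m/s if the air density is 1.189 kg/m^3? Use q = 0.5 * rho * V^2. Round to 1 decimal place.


Step 1: V^2 = 265.0^2 = 70225.0
Step 2: q = 0.5 * 1.189 * 70225.0
Step 3: q = 41748.8 Pa

41748.8


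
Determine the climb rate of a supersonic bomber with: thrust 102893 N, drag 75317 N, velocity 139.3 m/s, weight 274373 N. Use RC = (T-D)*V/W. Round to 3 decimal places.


Step 1: Excess thrust = T - D = 102893 - 75317 = 27576 N
Step 2: Excess power = 27576 * 139.3 = 3841336.8 W
Step 3: RC = 3841336.8 / 274373 = 14.000 m/s

14.000


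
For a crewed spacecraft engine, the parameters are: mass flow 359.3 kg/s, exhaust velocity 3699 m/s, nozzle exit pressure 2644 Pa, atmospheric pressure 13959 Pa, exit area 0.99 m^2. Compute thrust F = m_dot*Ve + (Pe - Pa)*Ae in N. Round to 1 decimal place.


Step 1: Momentum thrust = m_dot * Ve = 359.3 * 3699 = 1329050.7 N
Step 2: Pressure thrust = (Pe - Pa) * Ae = (2644 - 13959) * 0.99 = -11201.85 N
Step 3: Total thrust F = 1329050.7 + -11201.85 = 1317848.9 N

1317848.9


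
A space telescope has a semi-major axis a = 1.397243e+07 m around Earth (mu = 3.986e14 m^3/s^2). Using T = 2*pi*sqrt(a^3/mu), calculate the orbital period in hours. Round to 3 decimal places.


Step 1: a^3 / mu = 2.727821e+21 / 3.986e14 = 6.843504e+06
Step 2: sqrt(6.843504e+06) = 2616.0092 s
Step 3: T = 2*pi * 2616.0092 = 16436.87 s
Step 4: T in hours = 16436.87 / 3600 = 4.566 hours

4.566


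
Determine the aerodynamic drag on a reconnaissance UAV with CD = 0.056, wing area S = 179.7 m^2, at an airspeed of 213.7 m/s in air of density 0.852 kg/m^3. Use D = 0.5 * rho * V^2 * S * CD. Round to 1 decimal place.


Step 1: Dynamic pressure q = 0.5 * 0.852 * 213.7^2 = 19454.4359 Pa
Step 2: Drag D = q * S * CD = 19454.4359 * 179.7 * 0.056
Step 3: D = 195773.9 N

195773.9


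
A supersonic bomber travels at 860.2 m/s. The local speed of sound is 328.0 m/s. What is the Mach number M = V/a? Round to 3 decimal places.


Step 1: M = V / a = 860.2 / 328.0
Step 2: M = 2.623

2.623


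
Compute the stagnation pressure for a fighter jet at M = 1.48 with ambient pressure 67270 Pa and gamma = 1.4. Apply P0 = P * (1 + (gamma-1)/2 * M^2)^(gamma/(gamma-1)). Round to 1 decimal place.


Step 1: (gamma-1)/2 * M^2 = 0.2 * 2.1904 = 0.43808
Step 2: 1 + 0.43808 = 1.43808
Step 3: Exponent gamma/(gamma-1) = 3.5
Step 4: P0 = 67270 * 1.43808^3.5 = 239917.6 Pa

239917.6


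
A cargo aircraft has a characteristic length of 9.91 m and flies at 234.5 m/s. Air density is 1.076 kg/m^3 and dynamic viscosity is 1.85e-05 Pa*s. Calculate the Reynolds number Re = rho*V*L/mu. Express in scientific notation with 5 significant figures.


Step 1: Numerator = rho * V * L = 1.076 * 234.5 * 9.91 = 2500.51102
Step 2: Re = 2500.51102 / 1.85e-05
Step 3: Re = 1.3516e+08

1.3516e+08


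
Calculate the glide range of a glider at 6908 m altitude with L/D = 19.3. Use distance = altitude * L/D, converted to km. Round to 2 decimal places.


Step 1: Glide distance = altitude * L/D = 6908 * 19.3 = 133324.4 m
Step 2: Convert to km: 133324.4 / 1000 = 133.32 km

133.32


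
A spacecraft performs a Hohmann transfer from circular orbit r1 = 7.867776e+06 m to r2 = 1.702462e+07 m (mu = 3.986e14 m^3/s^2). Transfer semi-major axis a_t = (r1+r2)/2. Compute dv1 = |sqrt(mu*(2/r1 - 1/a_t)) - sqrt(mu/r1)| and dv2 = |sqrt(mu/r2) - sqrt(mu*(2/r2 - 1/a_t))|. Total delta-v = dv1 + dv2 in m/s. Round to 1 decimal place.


Step 1: Transfer semi-major axis a_t = (7.867776e+06 + 1.702462e+07) / 2 = 1.244620e+07 m
Step 2: v1 (circular at r1) = sqrt(mu/r1) = 7117.75 m/s
Step 3: v_t1 = sqrt(mu*(2/r1 - 1/a_t)) = 8324.59 m/s
Step 4: dv1 = |8324.59 - 7117.75| = 1206.84 m/s
Step 5: v2 (circular at r2) = 4838.71 m/s, v_t2 = 3847.14 m/s
Step 6: dv2 = |4838.71 - 3847.14| = 991.58 m/s
Step 7: Total delta-v = 1206.84 + 991.58 = 2198.4 m/s

2198.4


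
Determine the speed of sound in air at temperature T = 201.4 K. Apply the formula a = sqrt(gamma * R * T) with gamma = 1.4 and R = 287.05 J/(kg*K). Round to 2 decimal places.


Step 1: gamma * R * T = 1.4 * 287.05 * 201.4 = 80936.618
Step 2: a = sqrt(80936.618) = 284.49 m/s

284.49


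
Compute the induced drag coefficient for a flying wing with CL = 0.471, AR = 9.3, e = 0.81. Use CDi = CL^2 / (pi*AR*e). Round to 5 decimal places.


Step 1: CL^2 = 0.471^2 = 0.221841
Step 2: pi * AR * e = 3.14159 * 9.3 * 0.81 = 23.665617
Step 3: CDi = 0.221841 / 23.665617 = 0.00937

0.00937


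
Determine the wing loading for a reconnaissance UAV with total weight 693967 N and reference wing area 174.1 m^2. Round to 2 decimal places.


Step 1: Wing loading = W / S = 693967 / 174.1
Step 2: Wing loading = 3986.03 N/m^2

3986.03


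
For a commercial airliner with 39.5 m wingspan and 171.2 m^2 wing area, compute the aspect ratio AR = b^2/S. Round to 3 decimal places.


Step 1: b^2 = 39.5^2 = 1560.25
Step 2: AR = 1560.25 / 171.2 = 9.114

9.114


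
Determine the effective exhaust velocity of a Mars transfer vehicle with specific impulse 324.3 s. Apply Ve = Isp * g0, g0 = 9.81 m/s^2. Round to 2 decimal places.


Step 1: Ve = Isp * g0 = 324.3 * 9.81
Step 2: Ve = 3181.38 m/s

3181.38


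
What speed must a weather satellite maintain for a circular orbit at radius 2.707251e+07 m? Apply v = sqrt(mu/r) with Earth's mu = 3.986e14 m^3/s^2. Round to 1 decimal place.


Step 1: mu / r = 3.986e14 / 2.707251e+07 = 14723422.3942
Step 2: v = sqrt(14723422.3942) = 3837.1 m/s

3837.1


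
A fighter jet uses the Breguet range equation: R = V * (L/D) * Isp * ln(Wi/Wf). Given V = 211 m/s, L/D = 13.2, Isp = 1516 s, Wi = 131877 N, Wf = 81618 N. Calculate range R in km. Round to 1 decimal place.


Step 1: Coefficient = V * (L/D) * Isp = 211 * 13.2 * 1516 = 4222363.2 m
Step 2: Wi/Wf = 131877 / 81618 = 1.615783
Step 3: ln(1.615783) = 0.47982
Step 4: R = 4222363.2 * 0.47982 = 2025973.7 m = 2026.0 km

2026.0


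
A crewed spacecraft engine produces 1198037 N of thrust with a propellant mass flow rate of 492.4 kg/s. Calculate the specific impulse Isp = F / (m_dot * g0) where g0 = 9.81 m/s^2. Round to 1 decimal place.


Step 1: m_dot * g0 = 492.4 * 9.81 = 4830.44
Step 2: Isp = 1198037 / 4830.44 = 248.0 s

248.0


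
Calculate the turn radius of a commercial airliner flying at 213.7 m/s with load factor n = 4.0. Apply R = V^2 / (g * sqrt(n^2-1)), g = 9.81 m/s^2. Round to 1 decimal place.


Step 1: V^2 = 213.7^2 = 45667.69
Step 2: n^2 - 1 = 4.0^2 - 1 = 15.0
Step 3: sqrt(15.0) = 3.872983
Step 4: R = 45667.69 / (9.81 * 3.872983) = 1202.0 m

1202.0


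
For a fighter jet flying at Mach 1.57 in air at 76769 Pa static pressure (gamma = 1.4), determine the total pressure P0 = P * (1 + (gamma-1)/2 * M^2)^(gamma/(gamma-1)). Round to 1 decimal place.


Step 1: (gamma-1)/2 * M^2 = 0.2 * 2.4649 = 0.49298
Step 2: 1 + 0.49298 = 1.49298
Step 3: Exponent gamma/(gamma-1) = 3.5
Step 4: P0 = 76769 * 1.49298^3.5 = 312158.3 Pa

312158.3


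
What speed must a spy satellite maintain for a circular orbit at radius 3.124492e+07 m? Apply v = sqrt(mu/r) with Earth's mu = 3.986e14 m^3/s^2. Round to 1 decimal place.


Step 1: mu / r = 3.986e14 / 3.124492e+07 = 12757273.8224
Step 2: v = sqrt(12757273.8224) = 3571.7 m/s

3571.7


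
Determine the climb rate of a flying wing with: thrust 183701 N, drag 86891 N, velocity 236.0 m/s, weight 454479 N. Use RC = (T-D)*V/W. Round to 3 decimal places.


Step 1: Excess thrust = T - D = 183701 - 86891 = 96810 N
Step 2: Excess power = 96810 * 236.0 = 22847160.0 W
Step 3: RC = 22847160.0 / 454479 = 50.271 m/s

50.271


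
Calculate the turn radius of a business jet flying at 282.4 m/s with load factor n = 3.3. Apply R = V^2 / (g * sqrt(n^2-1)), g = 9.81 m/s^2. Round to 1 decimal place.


Step 1: V^2 = 282.4^2 = 79749.76
Step 2: n^2 - 1 = 3.3^2 - 1 = 9.89
Step 3: sqrt(9.89) = 3.144837
Step 4: R = 79749.76 / (9.81 * 3.144837) = 2585.0 m

2585.0


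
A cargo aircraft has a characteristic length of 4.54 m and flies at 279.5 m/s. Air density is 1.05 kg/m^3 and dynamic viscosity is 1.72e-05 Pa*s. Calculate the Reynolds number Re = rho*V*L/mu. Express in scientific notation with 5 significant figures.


Step 1: Numerator = rho * V * L = 1.05 * 279.5 * 4.54 = 1332.3765
Step 2: Re = 1332.3765 / 1.72e-05
Step 3: Re = 7.7464e+07

7.7464e+07


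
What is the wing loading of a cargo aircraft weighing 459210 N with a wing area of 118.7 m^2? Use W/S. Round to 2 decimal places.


Step 1: Wing loading = W / S = 459210 / 118.7
Step 2: Wing loading = 3868.66 N/m^2

3868.66


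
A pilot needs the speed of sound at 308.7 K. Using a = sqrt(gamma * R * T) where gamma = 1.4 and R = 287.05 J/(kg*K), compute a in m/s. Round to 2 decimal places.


Step 1: gamma * R * T = 1.4 * 287.05 * 308.7 = 124057.269
Step 2: a = sqrt(124057.269) = 352.22 m/s

352.22


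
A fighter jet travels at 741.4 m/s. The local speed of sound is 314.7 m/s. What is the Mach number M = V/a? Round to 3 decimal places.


Step 1: M = V / a = 741.4 / 314.7
Step 2: M = 2.356

2.356


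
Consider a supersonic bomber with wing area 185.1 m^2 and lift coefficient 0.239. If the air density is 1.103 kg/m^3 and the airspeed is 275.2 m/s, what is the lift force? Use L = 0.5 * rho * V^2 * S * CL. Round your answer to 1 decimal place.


Step 1: Calculate dynamic pressure q = 0.5 * 1.103 * 275.2^2 = 0.5 * 1.103 * 75735.04 = 41767.8746 Pa
Step 2: Multiply by wing area and lift coefficient: L = 41767.8746 * 185.1 * 0.239
Step 3: L = 7731233.5811 * 0.239 = 1847764.8 N

1847764.8


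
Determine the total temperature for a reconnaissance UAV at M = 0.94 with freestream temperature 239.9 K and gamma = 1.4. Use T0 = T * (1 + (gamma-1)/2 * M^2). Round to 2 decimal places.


Step 1: (gamma-1)/2 = 0.2
Step 2: M^2 = 0.8836
Step 3: 1 + 0.2 * 0.8836 = 1.17672
Step 4: T0 = 239.9 * 1.17672 = 282.30 K

282.30


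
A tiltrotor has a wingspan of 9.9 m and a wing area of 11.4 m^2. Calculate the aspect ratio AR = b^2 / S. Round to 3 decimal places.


Step 1: b^2 = 9.9^2 = 98.01
Step 2: AR = 98.01 / 11.4 = 8.597

8.597


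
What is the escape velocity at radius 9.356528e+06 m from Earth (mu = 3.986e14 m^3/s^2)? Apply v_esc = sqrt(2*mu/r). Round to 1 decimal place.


Step 1: 2*mu/r = 2 * 3.986e14 / 9.356528e+06 = 85202545.2176
Step 2: v_esc = sqrt(85202545.2176) = 9230.5 m/s

9230.5


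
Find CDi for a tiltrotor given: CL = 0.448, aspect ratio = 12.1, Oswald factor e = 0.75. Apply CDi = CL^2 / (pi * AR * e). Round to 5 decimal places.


Step 1: CL^2 = 0.448^2 = 0.200704
Step 2: pi * AR * e = 3.14159 * 12.1 * 0.75 = 28.509953
Step 3: CDi = 0.200704 / 28.509953 = 0.00704

0.00704


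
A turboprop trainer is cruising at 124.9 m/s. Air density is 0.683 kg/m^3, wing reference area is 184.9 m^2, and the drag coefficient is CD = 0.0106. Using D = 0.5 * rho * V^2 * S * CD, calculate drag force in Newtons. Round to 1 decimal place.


Step 1: Dynamic pressure q = 0.5 * 0.683 * 124.9^2 = 5327.4034 Pa
Step 2: Drag D = q * S * CD = 5327.4034 * 184.9 * 0.0106
Step 3: D = 10441.4 N

10441.4


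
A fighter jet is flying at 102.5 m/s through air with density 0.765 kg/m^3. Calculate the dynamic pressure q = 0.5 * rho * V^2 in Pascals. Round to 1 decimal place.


Step 1: V^2 = 102.5^2 = 10506.25
Step 2: q = 0.5 * 0.765 * 10506.25
Step 3: q = 4018.6 Pa

4018.6


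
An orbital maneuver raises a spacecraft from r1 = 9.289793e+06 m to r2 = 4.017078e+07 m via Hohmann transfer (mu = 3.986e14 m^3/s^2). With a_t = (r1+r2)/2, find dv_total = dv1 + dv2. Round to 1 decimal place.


Step 1: Transfer semi-major axis a_t = (9.289793e+06 + 4.017078e+07) / 2 = 2.473029e+07 m
Step 2: v1 (circular at r1) = sqrt(mu/r1) = 6550.37 m/s
Step 3: v_t1 = sqrt(mu*(2/r1 - 1/a_t)) = 8348.46 m/s
Step 4: dv1 = |8348.46 - 6550.37| = 1798.09 m/s
Step 5: v2 (circular at r2) = 3150.02 m/s, v_t2 = 1930.64 m/s
Step 6: dv2 = |3150.02 - 1930.64| = 1219.38 m/s
Step 7: Total delta-v = 1798.09 + 1219.38 = 3017.5 m/s

3017.5


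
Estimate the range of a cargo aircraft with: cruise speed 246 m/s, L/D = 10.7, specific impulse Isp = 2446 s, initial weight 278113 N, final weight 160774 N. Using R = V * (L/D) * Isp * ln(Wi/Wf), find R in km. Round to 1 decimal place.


Step 1: Coefficient = V * (L/D) * Isp = 246 * 10.7 * 2446 = 6438361.2 m
Step 2: Wi/Wf = 278113 / 160774 = 1.729838
Step 3: ln(1.729838) = 0.548028
Step 4: R = 6438361.2 * 0.548028 = 3528401.3 m = 3528.4 km

3528.4


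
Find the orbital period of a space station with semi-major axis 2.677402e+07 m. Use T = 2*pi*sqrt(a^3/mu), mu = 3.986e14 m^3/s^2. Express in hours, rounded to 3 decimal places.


Step 1: a^3 / mu = 1.919291e+22 / 3.986e14 = 4.815079e+07
Step 2: sqrt(4.815079e+07) = 6939.0773 s
Step 3: T = 2*pi * 6939.0773 = 43599.51 s
Step 4: T in hours = 43599.51 / 3600 = 12.111 hours

12.111


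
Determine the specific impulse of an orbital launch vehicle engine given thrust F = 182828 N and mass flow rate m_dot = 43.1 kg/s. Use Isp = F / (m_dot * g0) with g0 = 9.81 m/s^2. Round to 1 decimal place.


Step 1: m_dot * g0 = 43.1 * 9.81 = 422.81
Step 2: Isp = 182828 / 422.81 = 432.4 s

432.4


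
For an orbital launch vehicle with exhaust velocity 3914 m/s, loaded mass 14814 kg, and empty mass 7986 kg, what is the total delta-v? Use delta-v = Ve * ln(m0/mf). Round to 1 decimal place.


Step 1: Mass ratio m0/mf = 14814 / 7986 = 1.854996
Step 2: ln(1.854996) = 0.617883
Step 3: delta-v = 3914 * 0.617883 = 2418.4 m/s

2418.4


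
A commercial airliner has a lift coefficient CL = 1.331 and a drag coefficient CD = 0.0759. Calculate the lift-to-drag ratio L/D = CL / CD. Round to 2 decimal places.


Step 1: L/D = CL / CD = 1.331 / 0.0759
Step 2: L/D = 17.54

17.54


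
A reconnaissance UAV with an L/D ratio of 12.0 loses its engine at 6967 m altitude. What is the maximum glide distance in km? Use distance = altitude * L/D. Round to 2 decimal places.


Step 1: Glide distance = altitude * L/D = 6967 * 12.0 = 83604.0 m
Step 2: Convert to km: 83604.0 / 1000 = 83.60 km

83.60


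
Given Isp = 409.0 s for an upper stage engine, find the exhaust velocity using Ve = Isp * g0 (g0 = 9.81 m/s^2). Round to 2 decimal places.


Step 1: Ve = Isp * g0 = 409.0 * 9.81
Step 2: Ve = 4012.29 m/s

4012.29


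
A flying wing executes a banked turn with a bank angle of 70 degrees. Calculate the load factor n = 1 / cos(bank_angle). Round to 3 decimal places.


Step 1: Convert 70 degrees to radians = 1.22173
Step 2: cos(70 deg) = 0.34202
Step 3: n = 1 / 0.34202 = 2.924

2.924


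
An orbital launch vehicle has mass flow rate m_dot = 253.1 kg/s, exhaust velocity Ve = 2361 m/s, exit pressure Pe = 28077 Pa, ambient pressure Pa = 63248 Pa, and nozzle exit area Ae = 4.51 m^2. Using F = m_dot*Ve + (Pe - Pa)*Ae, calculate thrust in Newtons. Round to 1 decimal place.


Step 1: Momentum thrust = m_dot * Ve = 253.1 * 2361 = 597569.1 N
Step 2: Pressure thrust = (Pe - Pa) * Ae = (28077 - 63248) * 4.51 = -158621.21 N
Step 3: Total thrust F = 597569.1 + -158621.21 = 438947.9 N

438947.9


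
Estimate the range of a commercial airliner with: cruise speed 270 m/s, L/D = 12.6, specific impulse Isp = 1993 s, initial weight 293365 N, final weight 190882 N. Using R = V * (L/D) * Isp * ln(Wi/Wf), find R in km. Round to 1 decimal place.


Step 1: Coefficient = V * (L/D) * Isp = 270 * 12.6 * 1993 = 6780186.0 m
Step 2: Wi/Wf = 293365 / 190882 = 1.536892
Step 3: ln(1.536892) = 0.429762
Step 4: R = 6780186.0 * 0.429762 = 2913867.2 m = 2913.9 km

2913.9


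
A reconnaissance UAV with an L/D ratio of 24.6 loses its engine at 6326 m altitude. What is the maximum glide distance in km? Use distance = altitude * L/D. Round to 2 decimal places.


Step 1: Glide distance = altitude * L/D = 6326 * 24.6 = 155619.6 m
Step 2: Convert to km: 155619.6 / 1000 = 155.62 km

155.62


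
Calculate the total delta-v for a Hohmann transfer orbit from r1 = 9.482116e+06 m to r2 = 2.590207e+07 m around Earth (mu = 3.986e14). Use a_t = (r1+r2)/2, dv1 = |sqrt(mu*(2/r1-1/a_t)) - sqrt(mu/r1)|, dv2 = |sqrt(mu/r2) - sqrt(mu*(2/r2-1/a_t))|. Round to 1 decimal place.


Step 1: Transfer semi-major axis a_t = (9.482116e+06 + 2.590207e+07) / 2 = 1.769209e+07 m
Step 2: v1 (circular at r1) = sqrt(mu/r1) = 6483.6 m/s
Step 3: v_t1 = sqrt(mu*(2/r1 - 1/a_t)) = 7845.01 m/s
Step 4: dv1 = |7845.01 - 6483.6| = 1361.42 m/s
Step 5: v2 (circular at r2) = 3922.85 m/s, v_t2 = 2871.87 m/s
Step 6: dv2 = |3922.85 - 2871.87| = 1050.98 m/s
Step 7: Total delta-v = 1361.42 + 1050.98 = 2412.4 m/s

2412.4


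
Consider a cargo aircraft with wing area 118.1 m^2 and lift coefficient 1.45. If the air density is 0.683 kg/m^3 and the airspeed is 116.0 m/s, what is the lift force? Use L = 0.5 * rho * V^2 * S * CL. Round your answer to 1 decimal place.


Step 1: Calculate dynamic pressure q = 0.5 * 0.683 * 116.0^2 = 0.5 * 0.683 * 13456.0 = 4595.224 Pa
Step 2: Multiply by wing area and lift coefficient: L = 4595.224 * 118.1 * 1.45
Step 3: L = 542695.9544 * 1.45 = 786909.1 N

786909.1


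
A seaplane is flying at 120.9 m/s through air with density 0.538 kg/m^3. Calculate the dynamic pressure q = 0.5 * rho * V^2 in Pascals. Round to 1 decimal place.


Step 1: V^2 = 120.9^2 = 14616.81
Step 2: q = 0.5 * 0.538 * 14616.81
Step 3: q = 3931.9 Pa

3931.9


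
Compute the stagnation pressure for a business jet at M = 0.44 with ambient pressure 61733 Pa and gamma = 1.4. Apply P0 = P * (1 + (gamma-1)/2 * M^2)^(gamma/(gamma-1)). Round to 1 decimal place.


Step 1: (gamma-1)/2 * M^2 = 0.2 * 0.1936 = 0.03872
Step 2: 1 + 0.03872 = 1.03872
Step 3: Exponent gamma/(gamma-1) = 3.5
Step 4: P0 = 61733 * 1.03872^3.5 = 70511.9 Pa

70511.9


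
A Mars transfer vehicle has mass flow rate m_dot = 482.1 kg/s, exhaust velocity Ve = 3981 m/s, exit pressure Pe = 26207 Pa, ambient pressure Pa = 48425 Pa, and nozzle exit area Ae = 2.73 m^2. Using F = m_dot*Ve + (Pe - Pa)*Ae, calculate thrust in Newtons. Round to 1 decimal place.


Step 1: Momentum thrust = m_dot * Ve = 482.1 * 3981 = 1919240.1 N
Step 2: Pressure thrust = (Pe - Pa) * Ae = (26207 - 48425) * 2.73 = -60655.14 N
Step 3: Total thrust F = 1919240.1 + -60655.14 = 1858585.0 N

1858585.0


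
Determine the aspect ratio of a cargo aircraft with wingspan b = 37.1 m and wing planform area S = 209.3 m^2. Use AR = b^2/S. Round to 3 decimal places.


Step 1: b^2 = 37.1^2 = 1376.41
Step 2: AR = 1376.41 / 209.3 = 6.576

6.576


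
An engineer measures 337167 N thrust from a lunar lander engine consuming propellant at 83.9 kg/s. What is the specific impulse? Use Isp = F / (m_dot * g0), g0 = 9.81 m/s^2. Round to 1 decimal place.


Step 1: m_dot * g0 = 83.9 * 9.81 = 823.06
Step 2: Isp = 337167 / 823.06 = 409.7 s

409.7


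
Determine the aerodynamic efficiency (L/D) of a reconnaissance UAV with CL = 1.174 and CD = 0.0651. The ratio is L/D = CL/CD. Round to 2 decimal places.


Step 1: L/D = CL / CD = 1.174 / 0.0651
Step 2: L/D = 18.03

18.03


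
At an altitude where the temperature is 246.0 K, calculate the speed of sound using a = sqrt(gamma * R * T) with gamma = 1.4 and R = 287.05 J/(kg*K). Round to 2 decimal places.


Step 1: gamma * R * T = 1.4 * 287.05 * 246.0 = 98860.02
Step 2: a = sqrt(98860.02) = 314.42 m/s

314.42


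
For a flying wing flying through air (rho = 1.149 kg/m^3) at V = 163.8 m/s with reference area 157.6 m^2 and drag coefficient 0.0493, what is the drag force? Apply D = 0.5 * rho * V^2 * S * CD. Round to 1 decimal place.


Step 1: Dynamic pressure q = 0.5 * 1.149 * 163.8^2 = 15414.0878 Pa
Step 2: Drag D = q * S * CD = 15414.0878 * 157.6 * 0.0493
Step 3: D = 119762.5 N

119762.5


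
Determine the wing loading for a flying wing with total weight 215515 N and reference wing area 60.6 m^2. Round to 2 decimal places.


Step 1: Wing loading = W / S = 215515 / 60.6
Step 2: Wing loading = 3556.35 N/m^2

3556.35


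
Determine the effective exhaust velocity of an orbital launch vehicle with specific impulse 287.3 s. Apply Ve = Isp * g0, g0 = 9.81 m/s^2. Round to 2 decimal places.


Step 1: Ve = Isp * g0 = 287.3 * 9.81
Step 2: Ve = 2818.41 m/s

2818.41


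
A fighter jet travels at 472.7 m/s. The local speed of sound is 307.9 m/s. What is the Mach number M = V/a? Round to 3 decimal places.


Step 1: M = V / a = 472.7 / 307.9
Step 2: M = 1.535

1.535


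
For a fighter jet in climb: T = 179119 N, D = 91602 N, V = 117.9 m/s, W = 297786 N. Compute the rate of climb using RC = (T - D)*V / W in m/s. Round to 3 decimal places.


Step 1: Excess thrust = T - D = 179119 - 91602 = 87517 N
Step 2: Excess power = 87517 * 117.9 = 10318254.3 W
Step 3: RC = 10318254.3 / 297786 = 34.650 m/s

34.650


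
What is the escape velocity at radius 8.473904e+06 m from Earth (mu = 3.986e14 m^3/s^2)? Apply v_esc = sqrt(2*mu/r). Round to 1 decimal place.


Step 1: 2*mu/r = 2 * 3.986e14 / 8.473904e+06 = 94077062.9452
Step 2: v_esc = sqrt(94077062.9452) = 9699.3 m/s

9699.3


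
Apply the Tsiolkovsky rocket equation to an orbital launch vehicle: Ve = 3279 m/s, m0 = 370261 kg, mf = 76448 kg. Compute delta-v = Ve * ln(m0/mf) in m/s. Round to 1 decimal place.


Step 1: Mass ratio m0/mf = 370261 / 76448 = 4.843305
Step 2: ln(4.843305) = 1.577597
Step 3: delta-v = 3279 * 1.577597 = 5172.9 m/s

5172.9


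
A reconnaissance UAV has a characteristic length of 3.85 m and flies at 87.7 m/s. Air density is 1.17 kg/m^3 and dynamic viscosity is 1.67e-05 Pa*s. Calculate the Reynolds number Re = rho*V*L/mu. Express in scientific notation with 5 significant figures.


Step 1: Numerator = rho * V * L = 1.17 * 87.7 * 3.85 = 395.04465
Step 2: Re = 395.04465 / 1.67e-05
Step 3: Re = 2.3655e+07

2.3655e+07


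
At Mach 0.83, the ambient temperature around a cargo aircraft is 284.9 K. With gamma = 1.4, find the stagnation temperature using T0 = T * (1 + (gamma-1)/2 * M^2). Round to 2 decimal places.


Step 1: (gamma-1)/2 = 0.2
Step 2: M^2 = 0.6889
Step 3: 1 + 0.2 * 0.6889 = 1.13778
Step 4: T0 = 284.9 * 1.13778 = 324.15 K

324.15


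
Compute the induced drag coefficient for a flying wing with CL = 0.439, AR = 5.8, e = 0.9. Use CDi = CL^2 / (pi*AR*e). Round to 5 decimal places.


Step 1: CL^2 = 0.439^2 = 0.192721
Step 2: pi * AR * e = 3.14159 * 5.8 * 0.9 = 16.399114
Step 3: CDi = 0.192721 / 16.399114 = 0.01175

0.01175


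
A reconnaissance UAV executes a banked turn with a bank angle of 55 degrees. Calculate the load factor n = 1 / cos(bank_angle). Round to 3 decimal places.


Step 1: Convert 55 degrees to radians = 0.959931
Step 2: cos(55 deg) = 0.573576
Step 3: n = 1 / 0.573576 = 1.743

1.743


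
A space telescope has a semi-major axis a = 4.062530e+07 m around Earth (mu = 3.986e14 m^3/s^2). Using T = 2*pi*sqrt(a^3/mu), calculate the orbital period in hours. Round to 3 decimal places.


Step 1: a^3 / mu = 6.704860e+22 / 3.986e14 = 1.682102e+08
Step 2: sqrt(1.682102e+08) = 12969.5893 s
Step 3: T = 2*pi * 12969.5893 = 81490.33 s
Step 4: T in hours = 81490.33 / 3600 = 22.636 hours

22.636


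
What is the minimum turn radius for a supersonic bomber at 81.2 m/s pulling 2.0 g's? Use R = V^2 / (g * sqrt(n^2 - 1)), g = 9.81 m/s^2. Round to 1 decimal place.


Step 1: V^2 = 81.2^2 = 6593.44
Step 2: n^2 - 1 = 2.0^2 - 1 = 3.0
Step 3: sqrt(3.0) = 1.732051
Step 4: R = 6593.44 / (9.81 * 1.732051) = 388.0 m

388.0


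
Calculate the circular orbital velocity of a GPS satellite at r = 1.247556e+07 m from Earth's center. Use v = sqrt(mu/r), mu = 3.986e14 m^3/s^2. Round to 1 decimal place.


Step 1: mu / r = 3.986e14 / 1.247556e+07 = 31950469.5581
Step 2: v = sqrt(31950469.5581) = 5652.5 m/s

5652.5


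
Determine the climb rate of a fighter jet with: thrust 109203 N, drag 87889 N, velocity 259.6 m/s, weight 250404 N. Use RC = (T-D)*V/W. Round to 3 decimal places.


Step 1: Excess thrust = T - D = 109203 - 87889 = 21314 N
Step 2: Excess power = 21314 * 259.6 = 5533114.4 W
Step 3: RC = 5533114.4 / 250404 = 22.097 m/s

22.097


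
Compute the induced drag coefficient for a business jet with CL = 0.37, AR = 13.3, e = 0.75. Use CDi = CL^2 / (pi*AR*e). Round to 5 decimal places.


Step 1: CL^2 = 0.37^2 = 0.1369
Step 2: pi * AR * e = 3.14159 * 13.3 * 0.75 = 31.337387
Step 3: CDi = 0.1369 / 31.337387 = 0.00437

0.00437


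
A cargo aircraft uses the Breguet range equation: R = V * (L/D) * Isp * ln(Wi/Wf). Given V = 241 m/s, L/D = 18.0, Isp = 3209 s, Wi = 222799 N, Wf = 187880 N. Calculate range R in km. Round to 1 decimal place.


Step 1: Coefficient = V * (L/D) * Isp = 241 * 18.0 * 3209 = 13920642.0 m
Step 2: Wi/Wf = 222799 / 187880 = 1.185858
Step 3: ln(1.185858) = 0.170467
Step 4: R = 13920642.0 * 0.170467 = 2373003.9 m = 2373.0 km

2373.0
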